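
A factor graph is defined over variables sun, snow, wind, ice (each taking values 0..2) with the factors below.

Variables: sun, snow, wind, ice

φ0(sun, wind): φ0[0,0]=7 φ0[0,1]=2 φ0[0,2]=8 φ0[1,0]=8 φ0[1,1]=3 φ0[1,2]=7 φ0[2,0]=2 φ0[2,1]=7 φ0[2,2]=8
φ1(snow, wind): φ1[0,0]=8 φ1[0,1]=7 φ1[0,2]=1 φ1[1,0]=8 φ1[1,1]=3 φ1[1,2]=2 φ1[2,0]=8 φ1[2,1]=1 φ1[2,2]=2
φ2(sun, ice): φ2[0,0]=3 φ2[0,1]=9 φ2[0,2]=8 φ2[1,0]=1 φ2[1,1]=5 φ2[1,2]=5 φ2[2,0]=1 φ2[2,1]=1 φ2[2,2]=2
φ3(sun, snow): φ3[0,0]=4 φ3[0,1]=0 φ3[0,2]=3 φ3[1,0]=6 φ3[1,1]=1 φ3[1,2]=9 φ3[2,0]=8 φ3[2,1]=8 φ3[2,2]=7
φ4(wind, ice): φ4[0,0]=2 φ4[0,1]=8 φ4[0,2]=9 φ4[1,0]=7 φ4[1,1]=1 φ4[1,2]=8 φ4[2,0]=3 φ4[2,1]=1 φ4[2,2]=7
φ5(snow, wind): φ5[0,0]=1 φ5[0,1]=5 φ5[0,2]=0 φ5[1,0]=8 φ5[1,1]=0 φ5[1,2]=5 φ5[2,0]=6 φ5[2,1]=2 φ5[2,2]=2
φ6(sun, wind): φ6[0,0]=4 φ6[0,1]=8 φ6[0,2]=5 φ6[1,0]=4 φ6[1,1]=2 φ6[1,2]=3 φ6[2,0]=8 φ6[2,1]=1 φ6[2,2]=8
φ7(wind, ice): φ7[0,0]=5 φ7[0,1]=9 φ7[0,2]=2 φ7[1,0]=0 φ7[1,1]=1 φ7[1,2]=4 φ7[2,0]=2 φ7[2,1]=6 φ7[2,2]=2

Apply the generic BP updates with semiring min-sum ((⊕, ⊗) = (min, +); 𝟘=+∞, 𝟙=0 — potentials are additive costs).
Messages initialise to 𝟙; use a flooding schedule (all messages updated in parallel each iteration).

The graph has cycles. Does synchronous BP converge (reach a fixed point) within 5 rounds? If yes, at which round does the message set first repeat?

NOT CONVERGED within 5 rounds

init: all messages = 𝟙 over 3 values
r1 m[φ0→sun] = [2, 3, 2]
r1 m[φ0→wind] = [2, 2, 7]
r1 m[φ1→snow] = [1, 2, 1]
r1 m[φ1→wind] = [8, 1, 1]
r1 m[φ2→sun] = [3, 1, 1]
r1 m[φ2→ice] = [1, 1, 2]
r1 m[φ3→sun] = [0, 1, 7]
r1 m[φ3→snow] = [4, 0, 3]
r1 m[φ4→wind] = [2, 1, 1]
r1 m[φ4→ice] = [2, 1, 7]
r1 m[φ5→snow] = [0, 0, 2]
r1 m[φ5→wind] = [1, 0, 0]
r1 m[φ6→sun] = [4, 2, 1]
r1 m[φ6→wind] = [4, 1, 3]
r1 m[φ7→wind] = [2, 0, 2]
r1 m[φ7→ice] = [0, 1, 2]
r1 m[sun→φ0] = [0, 0, 0]
r1 m[sun→φ2] = [0, 0, 0]
r1 m[sun→φ3] = [0, 0, 0]
r1 m[sun→φ6] = [0, 0, 0]
r1 m[snow→φ1] = [0, 0, 0]
r1 m[snow→φ3] = [0, 0, 0]
r1 m[snow→φ5] = [0, 0, 0]
r1 m[wind→φ0] = [0, 0, 0]
r1 m[wind→φ1] = [0, 0, 0]
r1 m[wind→φ4] = [0, 0, 0]
r1 m[wind→φ5] = [0, 0, 0]
r1 m[wind→φ6] = [0, 0, 0]
r1 m[wind→φ7] = [0, 0, 0]
r1 m[ice→φ2] = [0, 0, 0]
r1 m[ice→φ4] = [0, 0, 0]
r1 m[ice→φ7] = [0, 0, 0]
r2 m[φ0→sun] = [2, 3, 2]
r2 m[φ0→wind] = [2, 2, 7]
r2 m[φ1→snow] = [1, 2, 1]
r2 m[φ1→wind] = [8, 1, 1]
r2 m[φ2→sun] = [3, 1, 1]
r2 m[φ2→ice] = [1, 1, 2]
r2 m[φ3→sun] = [0, 1, 7]
r2 m[φ3→snow] = [4, 0, 3]
r2 m[φ4→wind] = [2, 1, 1]
r2 m[φ4→ice] = [2, 1, 7]
r2 m[φ5→snow] = [0, 0, 2]
r2 m[φ5→wind] = [1, 0, 0]
r2 m[φ6→sun] = [4, 2, 1]
r2 m[φ6→wind] = [4, 1, 3]
r2 m[φ7→wind] = [2, 0, 2]
r2 m[φ7→ice] = [0, 1, 2]
r2 m[sun→φ0] = [7, 4, 9]
r2 m[sun→φ2] = [6, 6, 10]
r2 m[sun→φ3] = [9, 6, 4]
r2 m[sun→φ6] = [5, 5, 10]
r2 m[snow→φ1] = [4, 0, 5]
r2 m[snow→φ3] = [1, 2, 3]
r2 m[snow→φ5] = [5, 2, 4]
r2 m[wind→φ0] = [17, 3, 7]
r2 m[wind→φ1] = [11, 4, 13]
r2 m[wind→φ4] = [17, 4, 13]
r2 m[wind→φ5] = [18, 5, 14]
r2 m[wind→φ6] = [15, 4, 11]
r2 m[wind→φ7] = [17, 5, 12]
r2 m[ice→φ2] = [2, 2, 9]
r2 m[ice→φ4] = [1, 2, 4]
r2 m[ice→φ7] = [3, 2, 9]
r3 m[φ0→sun] = [5, 6, 10]
r3 m[φ0→wind] = [11, 7, 11]
r3 m[φ1→snow] = [11, 7, 5]
r3 m[φ1→wind] = [8, 3, 2]
r3 m[φ2→sun] = [5, 3, 3]
r3 m[φ2→ice] = [7, 11, 11]
r3 m[φ3→sun] = [2, 3, 9]
r3 m[φ3→snow] = [12, 7, 11]
r3 m[φ4→wind] = [3, 3, 3]
r3 m[φ4→ice] = [11, 5, 12]
r3 m[φ5→snow] = [10, 5, 7]
r3 m[φ5→wind] = [6, 2, 5]
r3 m[φ6→sun] = [12, 6, 5]
r3 m[φ6→wind] = [9, 7, 8]
r3 m[φ7→wind] = [8, 3, 5]
r3 m[φ7→ice] = [5, 6, 9]
r3 m[sun→φ0] = [7, 4, 9]
r3 m[sun→φ2] = [6, 6, 10]
r3 m[sun→φ3] = [9, 6, 4]
r3 m[sun→φ6] = [5, 5, 10]
r3 m[snow→φ1] = [4, 0, 5]
r3 m[snow→φ3] = [1, 2, 3]
r3 m[snow→φ5] = [5, 2, 4]
r3 m[wind→φ0] = [17, 3, 7]
r3 m[wind→φ1] = [11, 4, 13]
r3 m[wind→φ4] = [17, 4, 13]
r3 m[wind→φ5] = [18, 5, 14]
r3 m[wind→φ6] = [15, 4, 11]
r3 m[wind→φ7] = [17, 5, 12]
r3 m[ice→φ2] = [2, 2, 9]
r3 m[ice→φ4] = [1, 2, 4]
r3 m[ice→φ7] = [3, 2, 9]
r4 m[φ0→sun] = [5, 6, 10]
r4 m[φ0→wind] = [11, 7, 11]
r4 m[φ1→snow] = [11, 7, 5]
r4 m[φ1→wind] = [8, 3, 2]
r4 m[φ2→sun] = [5, 3, 3]
r4 m[φ2→ice] = [7, 11, 11]
r4 m[φ3→sun] = [2, 3, 9]
r4 m[φ3→snow] = [12, 7, 11]
r4 m[φ4→wind] = [3, 3, 3]
r4 m[φ4→ice] = [11, 5, 12]
r4 m[φ5→snow] = [10, 5, 7]
r4 m[φ5→wind] = [6, 2, 5]
r4 m[φ6→sun] = [12, 6, 5]
r4 m[φ6→wind] = [9, 7, 8]
r4 m[φ7→wind] = [8, 3, 5]
r4 m[φ7→ice] = [5, 6, 9]
r4 m[sun→φ0] = [19, 12, 17]
r4 m[sun→φ2] = [19, 15, 24]
r4 m[sun→φ3] = [22, 15, 18]
r4 m[sun→φ6] = [12, 12, 22]
r4 m[snow→φ1] = [22, 12, 18]
r4 m[snow→φ3] = [21, 12, 12]
r4 m[snow→φ5] = [23, 14, 16]
r4 m[wind→φ0] = [34, 18, 23]
r4 m[wind→φ1] = [37, 22, 32]
r4 m[wind→φ4] = [42, 22, 31]
r4 m[wind→φ5] = [39, 23, 29]
r4 m[wind→φ6] = [36, 18, 26]
r4 m[wind→φ7] = [37, 22, 29]
r4 m[ice→φ2] = [16, 11, 21]
r4 m[ice→φ4] = [12, 17, 20]
r4 m[ice→φ7] = [18, 16, 23]
r5 m[φ0→sun] = [20, 21, 25]
r5 m[φ0→wind] = [19, 15, 19]
r5 m[φ1→snow] = [29, 25, 23]
r5 m[φ1→wind] = [20, 15, 14]
r5 m[φ2→sun] = [19, 16, 12]
r5 m[φ2→ice] = [16, 20, 20]
r5 m[φ3→sun] = [12, 13, 19]
r5 m[φ3→snow] = [21, 16, 24]
r5 m[φ4→wind] = [14, 18, 15]
r5 m[φ4→ice] = [29, 23, 30]
r5 m[φ5→snow] = [28, 23, 25]
r5 m[φ5→wind] = [22, 14, 18]
r5 m[φ6→sun] = [26, 20, 19]
r5 m[φ6→wind] = [16, 14, 15]
r5 m[φ7→wind] = [23, 17, 20]
r5 m[φ7→ice] = [22, 23, 26]
r5 m[sun→φ0] = [19, 12, 17]
r5 m[sun→φ2] = [19, 15, 24]
r5 m[sun→φ3] = [22, 15, 18]
r5 m[sun→φ6] = [12, 12, 22]
r5 m[snow→φ1] = [22, 12, 18]
r5 m[snow→φ3] = [21, 12, 12]
r5 m[snow→φ5] = [23, 14, 16]
r5 m[wind→φ0] = [34, 18, 23]
r5 m[wind→φ1] = [37, 22, 32]
r5 m[wind→φ4] = [42, 22, 31]
r5 m[wind→φ5] = [39, 23, 29]
r5 m[wind→φ6] = [36, 18, 26]
r5 m[wind→φ7] = [37, 22, 29]
r5 m[ice→φ2] = [16, 11, 21]
r5 m[ice→φ4] = [12, 17, 20]
r5 m[ice→φ7] = [18, 16, 23]
no fixed point within 5 rounds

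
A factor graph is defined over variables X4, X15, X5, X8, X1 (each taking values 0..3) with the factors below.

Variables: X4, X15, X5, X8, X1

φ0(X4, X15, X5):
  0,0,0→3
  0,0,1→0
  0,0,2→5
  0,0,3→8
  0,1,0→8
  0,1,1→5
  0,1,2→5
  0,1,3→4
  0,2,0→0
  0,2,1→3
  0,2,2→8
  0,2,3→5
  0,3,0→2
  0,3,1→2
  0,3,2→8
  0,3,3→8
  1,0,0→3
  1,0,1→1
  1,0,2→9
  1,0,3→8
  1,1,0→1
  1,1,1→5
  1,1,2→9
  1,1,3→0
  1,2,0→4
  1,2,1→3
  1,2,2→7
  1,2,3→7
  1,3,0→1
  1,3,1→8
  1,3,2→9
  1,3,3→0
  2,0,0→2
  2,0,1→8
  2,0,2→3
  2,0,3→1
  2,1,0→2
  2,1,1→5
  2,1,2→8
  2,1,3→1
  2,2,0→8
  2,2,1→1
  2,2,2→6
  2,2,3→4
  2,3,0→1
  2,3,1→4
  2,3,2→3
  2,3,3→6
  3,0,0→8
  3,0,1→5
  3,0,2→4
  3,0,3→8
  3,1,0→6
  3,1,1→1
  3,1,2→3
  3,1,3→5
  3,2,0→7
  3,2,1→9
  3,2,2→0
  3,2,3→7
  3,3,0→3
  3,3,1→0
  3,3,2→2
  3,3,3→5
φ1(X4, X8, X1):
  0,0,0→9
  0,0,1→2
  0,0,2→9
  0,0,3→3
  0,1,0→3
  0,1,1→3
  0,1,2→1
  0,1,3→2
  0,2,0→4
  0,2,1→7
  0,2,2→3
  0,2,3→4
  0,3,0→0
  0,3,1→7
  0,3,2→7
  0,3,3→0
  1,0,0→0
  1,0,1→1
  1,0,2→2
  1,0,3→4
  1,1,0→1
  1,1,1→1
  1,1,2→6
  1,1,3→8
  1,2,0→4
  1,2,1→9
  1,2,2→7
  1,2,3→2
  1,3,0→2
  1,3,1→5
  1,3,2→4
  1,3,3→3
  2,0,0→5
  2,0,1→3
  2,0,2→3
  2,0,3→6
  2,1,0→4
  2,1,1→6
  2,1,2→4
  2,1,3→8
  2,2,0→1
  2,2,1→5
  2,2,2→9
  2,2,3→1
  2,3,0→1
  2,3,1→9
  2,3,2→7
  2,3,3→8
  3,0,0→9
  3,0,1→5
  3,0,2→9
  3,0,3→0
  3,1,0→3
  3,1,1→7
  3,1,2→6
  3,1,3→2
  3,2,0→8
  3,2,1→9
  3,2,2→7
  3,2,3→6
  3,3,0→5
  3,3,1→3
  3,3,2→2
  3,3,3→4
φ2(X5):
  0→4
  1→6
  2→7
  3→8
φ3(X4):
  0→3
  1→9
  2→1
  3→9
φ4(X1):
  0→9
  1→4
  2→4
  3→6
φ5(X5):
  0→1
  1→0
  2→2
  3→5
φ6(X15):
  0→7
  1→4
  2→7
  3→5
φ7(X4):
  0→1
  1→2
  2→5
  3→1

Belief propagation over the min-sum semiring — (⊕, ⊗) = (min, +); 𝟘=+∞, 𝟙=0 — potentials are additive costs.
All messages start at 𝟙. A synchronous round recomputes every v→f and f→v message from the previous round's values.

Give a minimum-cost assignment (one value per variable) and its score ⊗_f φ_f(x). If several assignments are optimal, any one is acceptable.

assignment: (X4=0, X15=2, X5=0, X8=1, X1=2); score = 21

init: all messages = 𝟙 over 4 values
r1 m[φ0→X4] = [0, 0, 1, 0]
r1 m[φ0→X15] = [0, 0, 0, 0]
r1 m[φ0→X5] = [0, 0, 0, 0]
r1 m[φ1→X4] = [0, 0, 1, 0]
r1 m[φ1→X8] = [0, 1, 1, 0]
r1 m[φ1→X1] = [0, 1, 1, 0]
r1 m[φ2→X5] = [4, 6, 7, 8]
r1 m[φ3→X4] = [3, 9, 1, 9]
r1 m[φ4→X1] = [9, 4, 4, 6]
r1 m[φ5→X5] = [1, 0, 2, 5]
r1 m[φ6→X15] = [7, 4, 7, 5]
r1 m[φ7→X4] = [1, 2, 5, 1]
r1 m[X4→φ0] = [0, 0, 0, 0]
r1 m[X4→φ1] = [0, 0, 0, 0]
r1 m[X4→φ3] = [0, 0, 0, 0]
r1 m[X4→φ7] = [0, 0, 0, 0]
r1 m[X15→φ0] = [0, 0, 0, 0]
r1 m[X15→φ6] = [0, 0, 0, 0]
r1 m[X5→φ0] = [0, 0, 0, 0]
r1 m[X5→φ2] = [0, 0, 0, 0]
r1 m[X5→φ5] = [0, 0, 0, 0]
r1 m[X8→φ1] = [0, 0, 0, 0]
r1 m[X1→φ1] = [0, 0, 0, 0]
r1 m[X1→φ4] = [0, 0, 0, 0]
r2 m[φ0→X4] = [0, 0, 1, 0]
r2 m[φ0→X15] = [0, 0, 0, 0]
r2 m[φ0→X5] = [0, 0, 0, 0]
r2 m[φ1→X4] = [0, 0, 1, 0]
r2 m[φ1→X8] = [0, 1, 1, 0]
r2 m[φ1→X1] = [0, 1, 1, 0]
r2 m[φ2→X5] = [4, 6, 7, 8]
r2 m[φ3→X4] = [3, 9, 1, 9]
r2 m[φ4→X1] = [9, 4, 4, 6]
r2 m[φ5→X5] = [1, 0, 2, 5]
r2 m[φ6→X15] = [7, 4, 7, 5]
r2 m[φ7→X4] = [1, 2, 5, 1]
r2 m[X4→φ0] = [4, 11, 7, 10]
r2 m[X4→φ1] = [4, 11, 7, 10]
r2 m[X4→φ3] = [1, 2, 7, 1]
r2 m[X4→φ7] = [3, 9, 3, 9]
r2 m[X15→φ0] = [7, 4, 7, 5]
r2 m[X15→φ6] = [0, 0, 0, 0]
r2 m[X5→φ0] = [5, 6, 9, 13]
r2 m[X5→φ2] = [1, 0, 2, 5]
r2 m[X5→φ5] = [4, 6, 7, 8]
r2 m[X8→φ1] = [0, 0, 0, 0]
r2 m[X1→φ1] = [9, 4, 4, 6]
r2 m[X1→φ4] = [0, 1, 1, 0]
r3 m[φ0→X4] = [12, 10, 11, 11]
r3 m[φ0→X15] = [10, 14, 9, 11]
r3 m[φ0→X5] = [11, 11, 13, 12]
r3 m[φ1→X4] = [5, 5, 7, 6]
r3 m[φ1→X8] = [10, 9, 11, 10]
r3 m[φ1→X1] = [4, 6, 5, 4]
r3 m[φ2→X5] = [4, 6, 7, 8]
r3 m[φ3→X4] = [3, 9, 1, 9]
r3 m[φ4→X1] = [9, 4, 4, 6]
r3 m[φ5→X5] = [1, 0, 2, 5]
r3 m[φ6→X15] = [7, 4, 7, 5]
r3 m[φ7→X4] = [1, 2, 5, 1]
r3 m[X4→φ0] = [4, 11, 7, 10]
r3 m[X4→φ1] = [4, 11, 7, 10]
r3 m[X4→φ3] = [1, 2, 7, 1]
r3 m[X4→φ7] = [3, 9, 3, 9]
r3 m[X15→φ0] = [7, 4, 7, 5]
r3 m[X15→φ6] = [0, 0, 0, 0]
r3 m[X5→φ0] = [5, 6, 9, 13]
r3 m[X5→φ2] = [1, 0, 2, 5]
r3 m[X5→φ5] = [4, 6, 7, 8]
r3 m[X8→φ1] = [0, 0, 0, 0]
r3 m[X1→φ1] = [9, 4, 4, 6]
r3 m[X1→φ4] = [0, 1, 1, 0]
r4 m[φ0→X4] = [12, 10, 11, 11]
r4 m[φ0→X15] = [10, 14, 9, 11]
r4 m[φ0→X5] = [11, 11, 13, 12]
r4 m[φ1→X4] = [5, 5, 7, 6]
r4 m[φ1→X8] = [10, 9, 11, 10]
r4 m[φ1→X1] = [4, 6, 5, 4]
r4 m[φ2→X5] = [4, 6, 7, 8]
r4 m[φ3→X4] = [3, 9, 1, 9]
r4 m[φ4→X1] = [9, 4, 4, 6]
r4 m[φ5→X5] = [1, 0, 2, 5]
r4 m[φ6→X15] = [7, 4, 7, 5]
r4 m[φ7→X4] = [1, 2, 5, 1]
r4 m[X4→φ0] = [9, 16, 13, 16]
r4 m[X4→φ1] = [16, 21, 17, 21]
r4 m[X4→φ3] = [18, 17, 23, 18]
r4 m[X4→φ7] = [20, 24, 19, 26]
r4 m[X15→φ0] = [7, 4, 7, 5]
r4 m[X15→φ6] = [10, 14, 9, 11]
r4 m[X5→φ0] = [5, 6, 9, 13]
r4 m[X5→φ2] = [12, 11, 15, 17]
r4 m[X5→φ5] = [15, 17, 20, 20]
r4 m[X8→φ1] = [0, 0, 0, 0]
r4 m[X1→φ1] = [9, 4, 4, 6]
r4 m[X1→φ4] = [4, 6, 5, 4]
r5 m[φ0→X4] = [12, 10, 11, 11]
r5 m[φ0→X15] = [15, 20, 14, 16]
r5 m[φ0→X5] = [16, 16, 18, 17]
r5 m[φ1→X4] = [5, 5, 7, 6]
r5 m[φ1→X8] = [22, 21, 23, 22]
r5 m[φ1→X1] = [16, 18, 17, 16]
r5 m[φ2→X5] = [4, 6, 7, 8]
r5 m[φ3→X4] = [3, 9, 1, 9]
r5 m[φ4→X1] = [9, 4, 4, 6]
r5 m[φ5→X5] = [1, 0, 2, 5]
r5 m[φ6→X15] = [7, 4, 7, 5]
r5 m[φ7→X4] = [1, 2, 5, 1]
r5 m[X4→φ0] = [9, 16, 13, 16]
r5 m[X4→φ1] = [16, 21, 17, 21]
r5 m[X4→φ3] = [18, 17, 23, 18]
r5 m[X4→φ7] = [20, 24, 19, 26]
r5 m[X15→φ0] = [7, 4, 7, 5]
r5 m[X15→φ6] = [10, 14, 9, 11]
r5 m[X5→φ0] = [5, 6, 9, 13]
r5 m[X5→φ2] = [12, 11, 15, 17]
r5 m[X5→φ5] = [15, 17, 20, 20]
r5 m[X8→φ1] = [0, 0, 0, 0]
r5 m[X1→φ1] = [9, 4, 4, 6]
r5 m[X1→φ4] = [4, 6, 5, 4]
r6 m[φ0→X4] = [12, 10, 11, 11]
r6 m[φ0→X15] = [15, 20, 14, 16]
r6 m[φ0→X5] = [16, 16, 18, 17]
r6 m[φ1→X4] = [5, 5, 7, 6]
r6 m[φ1→X8] = [22, 21, 23, 22]
r6 m[φ1→X1] = [16, 18, 17, 16]
r6 m[φ2→X5] = [4, 6, 7, 8]
r6 m[φ3→X4] = [3, 9, 1, 9]
r6 m[φ4→X1] = [9, 4, 4, 6]
r6 m[φ5→X5] = [1, 0, 2, 5]
r6 m[φ6→X15] = [7, 4, 7, 5]
r6 m[φ7→X4] = [1, 2, 5, 1]
r6 m[X4→φ0] = [9, 16, 13, 16]
r6 m[X4→φ1] = [16, 21, 17, 21]
r6 m[X4→φ3] = [18, 17, 23, 18]
r6 m[X4→φ7] = [20, 24, 19, 26]
r6 m[X15→φ0] = [7, 4, 7, 5]
r6 m[X15→φ6] = [15, 20, 14, 16]
r6 m[X5→φ0] = [5, 6, 9, 13]
r6 m[X5→φ2] = [17, 16, 20, 22]
r6 m[X5→φ5] = [20, 22, 25, 25]
r6 m[X8→φ1] = [0, 0, 0, 0]
r6 m[X1→φ1] = [9, 4, 4, 6]
r6 m[X1→φ4] = [16, 18, 17, 16]
r7 m[φ0→X4] = [12, 10, 11, 11]
r7 m[φ0→X15] = [15, 20, 14, 16]
r7 m[φ0→X5] = [16, 16, 18, 17]
r7 m[φ1→X4] = [5, 5, 7, 6]
r7 m[φ1→X8] = [22, 21, 23, 22]
r7 m[φ1→X1] = [16, 18, 17, 16]
r7 m[φ2→X5] = [4, 6, 7, 8]
r7 m[φ3→X4] = [3, 9, 1, 9]
r7 m[φ4→X1] = [9, 4, 4, 6]
r7 m[φ5→X5] = [1, 0, 2, 5]
r7 m[φ6→X15] = [7, 4, 7, 5]
r7 m[φ7→X4] = [1, 2, 5, 1]
r7 m[X4→φ0] = [9, 16, 13, 16]
r7 m[X4→φ1] = [16, 21, 17, 21]
r7 m[X4→φ3] = [18, 17, 23, 18]
r7 m[X4→φ7] = [20, 24, 19, 26]
r7 m[X15→φ0] = [7, 4, 7, 5]
r7 m[X15→φ6] = [15, 20, 14, 16]
r7 m[X5→φ0] = [5, 6, 9, 13]
r7 m[X5→φ2] = [17, 16, 20, 22]
r7 m[X5→φ5] = [20, 22, 25, 25]
r7 m[X8→φ1] = [0, 0, 0, 0]
r7 m[X1→φ1] = [9, 4, 4, 6]
r7 m[X1→φ4] = [16, 18, 17, 16]
fixed point reached at round 7
traceback from X4: (X4=0, X15=2, X5=0, X8=1, X1=2), score=21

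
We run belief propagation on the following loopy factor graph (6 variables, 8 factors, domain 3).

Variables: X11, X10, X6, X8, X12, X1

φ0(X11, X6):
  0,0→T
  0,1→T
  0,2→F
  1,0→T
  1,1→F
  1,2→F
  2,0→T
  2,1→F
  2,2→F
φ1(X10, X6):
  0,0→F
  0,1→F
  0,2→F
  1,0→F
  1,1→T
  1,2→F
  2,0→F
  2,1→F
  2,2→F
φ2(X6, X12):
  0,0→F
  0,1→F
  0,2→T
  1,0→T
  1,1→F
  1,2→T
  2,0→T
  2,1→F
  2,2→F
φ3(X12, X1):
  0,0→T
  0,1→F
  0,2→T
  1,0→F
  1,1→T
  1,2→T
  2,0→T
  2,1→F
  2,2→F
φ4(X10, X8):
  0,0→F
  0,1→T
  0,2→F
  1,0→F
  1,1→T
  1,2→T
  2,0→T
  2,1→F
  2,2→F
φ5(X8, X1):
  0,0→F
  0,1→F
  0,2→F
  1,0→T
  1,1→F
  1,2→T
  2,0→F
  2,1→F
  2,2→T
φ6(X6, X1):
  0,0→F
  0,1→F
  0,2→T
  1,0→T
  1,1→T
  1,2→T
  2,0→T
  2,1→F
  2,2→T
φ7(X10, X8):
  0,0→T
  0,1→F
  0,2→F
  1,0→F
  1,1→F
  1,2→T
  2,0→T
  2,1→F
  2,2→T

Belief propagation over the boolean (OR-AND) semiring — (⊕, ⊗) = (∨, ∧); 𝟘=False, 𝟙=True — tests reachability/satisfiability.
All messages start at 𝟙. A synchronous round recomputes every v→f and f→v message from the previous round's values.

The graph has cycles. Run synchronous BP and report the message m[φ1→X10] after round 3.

init: all messages = 𝟙 over 3 values
r1 m[φ0→X11] = [T, T, T]
r1 m[φ0→X6] = [T, T, F]
r1 m[φ1→X10] = [F, T, F]
r1 m[φ1→X6] = [F, T, F]
r1 m[φ2→X6] = [T, T, T]
r1 m[φ2→X12] = [T, F, T]
r1 m[φ3→X12] = [T, T, T]
r1 m[φ3→X1] = [T, T, T]
r1 m[φ4→X10] = [T, T, T]
r1 m[φ4→X8] = [T, T, T]
r1 m[φ5→X8] = [F, T, T]
r1 m[φ5→X1] = [T, F, T]
r1 m[φ6→X6] = [T, T, T]
r1 m[φ6→X1] = [T, T, T]
r1 m[φ7→X10] = [T, T, T]
r1 m[φ7→X8] = [T, F, T]
r1 m[X11→φ0] = [T, T, T]
r1 m[X10→φ1] = [T, T, T]
r1 m[X10→φ4] = [T, T, T]
r1 m[X10→φ7] = [T, T, T]
r1 m[X6→φ0] = [T, T, T]
r1 m[X6→φ1] = [T, T, T]
r1 m[X6→φ2] = [T, T, T]
r1 m[X6→φ6] = [T, T, T]
r1 m[X8→φ4] = [T, T, T]
r1 m[X8→φ5] = [T, T, T]
r1 m[X8→φ7] = [T, T, T]
r1 m[X12→φ2] = [T, T, T]
r1 m[X12→φ3] = [T, T, T]
r1 m[X1→φ3] = [T, T, T]
r1 m[X1→φ5] = [T, T, T]
r1 m[X1→φ6] = [T, T, T]
r2 m[φ0→X11] = [T, T, T]
r2 m[φ0→X6] = [T, T, F]
r2 m[φ1→X10] = [F, T, F]
r2 m[φ1→X6] = [F, T, F]
r2 m[φ2→X6] = [T, T, T]
r2 m[φ2→X12] = [T, F, T]
r2 m[φ3→X12] = [T, T, T]
r2 m[φ3→X1] = [T, T, T]
r2 m[φ4→X10] = [T, T, T]
r2 m[φ4→X8] = [T, T, T]
r2 m[φ5→X8] = [F, T, T]
r2 m[φ5→X1] = [T, F, T]
r2 m[φ6→X6] = [T, T, T]
r2 m[φ6→X1] = [T, T, T]
r2 m[φ7→X10] = [T, T, T]
r2 m[φ7→X8] = [T, F, T]
r2 m[X11→φ0] = [T, T, T]
r2 m[X10→φ1] = [T, T, T]
r2 m[X10→φ4] = [F, T, F]
r2 m[X10→φ7] = [F, T, F]
r2 m[X6→φ0] = [F, T, F]
r2 m[X6→φ1] = [T, T, F]
r2 m[X6→φ2] = [F, T, F]
r2 m[X6→φ6] = [F, T, F]
r2 m[X8→φ4] = [F, F, T]
r2 m[X8→φ5] = [T, F, T]
r2 m[X8→φ7] = [F, T, T]
r2 m[X12→φ2] = [T, T, T]
r2 m[X12→φ3] = [T, F, T]
r2 m[X1→φ3] = [T, F, T]
r2 m[X1→φ5] = [T, T, T]
r2 m[X1→φ6] = [T, F, T]
r3 m[φ0→X11] = [T, F, F]
r3 m[φ0→X6] = [T, T, F]
r3 m[φ1→X10] = [F, T, F]
r3 m[φ1→X6] = [F, T, F]
r3 m[φ2→X6] = [T, T, T]
r3 m[φ2→X12] = [T, F, T]
r3 m[φ3→X12] = [T, T, T]
r3 m[φ3→X1] = [T, F, T]
r3 m[φ4→X10] = [F, T, F]
r3 m[φ4→X8] = [F, T, T]
r3 m[φ5→X8] = [F, T, T]
r3 m[φ5→X1] = [F, F, T]
r3 m[φ6→X6] = [T, T, T]
r3 m[φ6→X1] = [T, T, T]
r3 m[φ7→X10] = [F, T, T]
r3 m[φ7→X8] = [F, F, T]
r3 m[X11→φ0] = [T, T, T]
r3 m[X10→φ1] = [T, T, T]
r3 m[X10→φ4] = [F, T, F]
r3 m[X10→φ7] = [F, T, F]
r3 m[X6→φ0] = [F, T, F]
r3 m[X6→φ1] = [T, T, F]
r3 m[X6→φ2] = [F, T, F]
r3 m[X6→φ6] = [F, T, F]
r3 m[X8→φ4] = [F, F, T]
r3 m[X8→φ5] = [T, F, T]
r3 m[X8→φ7] = [F, T, T]
r3 m[X12→φ2] = [T, T, T]
r3 m[X12→φ3] = [T, F, T]
r3 m[X1→φ3] = [T, F, T]
r3 m[X1→φ5] = [T, T, T]
r3 m[X1→φ6] = [T, F, T]

message @ round 3 = [F, T, F]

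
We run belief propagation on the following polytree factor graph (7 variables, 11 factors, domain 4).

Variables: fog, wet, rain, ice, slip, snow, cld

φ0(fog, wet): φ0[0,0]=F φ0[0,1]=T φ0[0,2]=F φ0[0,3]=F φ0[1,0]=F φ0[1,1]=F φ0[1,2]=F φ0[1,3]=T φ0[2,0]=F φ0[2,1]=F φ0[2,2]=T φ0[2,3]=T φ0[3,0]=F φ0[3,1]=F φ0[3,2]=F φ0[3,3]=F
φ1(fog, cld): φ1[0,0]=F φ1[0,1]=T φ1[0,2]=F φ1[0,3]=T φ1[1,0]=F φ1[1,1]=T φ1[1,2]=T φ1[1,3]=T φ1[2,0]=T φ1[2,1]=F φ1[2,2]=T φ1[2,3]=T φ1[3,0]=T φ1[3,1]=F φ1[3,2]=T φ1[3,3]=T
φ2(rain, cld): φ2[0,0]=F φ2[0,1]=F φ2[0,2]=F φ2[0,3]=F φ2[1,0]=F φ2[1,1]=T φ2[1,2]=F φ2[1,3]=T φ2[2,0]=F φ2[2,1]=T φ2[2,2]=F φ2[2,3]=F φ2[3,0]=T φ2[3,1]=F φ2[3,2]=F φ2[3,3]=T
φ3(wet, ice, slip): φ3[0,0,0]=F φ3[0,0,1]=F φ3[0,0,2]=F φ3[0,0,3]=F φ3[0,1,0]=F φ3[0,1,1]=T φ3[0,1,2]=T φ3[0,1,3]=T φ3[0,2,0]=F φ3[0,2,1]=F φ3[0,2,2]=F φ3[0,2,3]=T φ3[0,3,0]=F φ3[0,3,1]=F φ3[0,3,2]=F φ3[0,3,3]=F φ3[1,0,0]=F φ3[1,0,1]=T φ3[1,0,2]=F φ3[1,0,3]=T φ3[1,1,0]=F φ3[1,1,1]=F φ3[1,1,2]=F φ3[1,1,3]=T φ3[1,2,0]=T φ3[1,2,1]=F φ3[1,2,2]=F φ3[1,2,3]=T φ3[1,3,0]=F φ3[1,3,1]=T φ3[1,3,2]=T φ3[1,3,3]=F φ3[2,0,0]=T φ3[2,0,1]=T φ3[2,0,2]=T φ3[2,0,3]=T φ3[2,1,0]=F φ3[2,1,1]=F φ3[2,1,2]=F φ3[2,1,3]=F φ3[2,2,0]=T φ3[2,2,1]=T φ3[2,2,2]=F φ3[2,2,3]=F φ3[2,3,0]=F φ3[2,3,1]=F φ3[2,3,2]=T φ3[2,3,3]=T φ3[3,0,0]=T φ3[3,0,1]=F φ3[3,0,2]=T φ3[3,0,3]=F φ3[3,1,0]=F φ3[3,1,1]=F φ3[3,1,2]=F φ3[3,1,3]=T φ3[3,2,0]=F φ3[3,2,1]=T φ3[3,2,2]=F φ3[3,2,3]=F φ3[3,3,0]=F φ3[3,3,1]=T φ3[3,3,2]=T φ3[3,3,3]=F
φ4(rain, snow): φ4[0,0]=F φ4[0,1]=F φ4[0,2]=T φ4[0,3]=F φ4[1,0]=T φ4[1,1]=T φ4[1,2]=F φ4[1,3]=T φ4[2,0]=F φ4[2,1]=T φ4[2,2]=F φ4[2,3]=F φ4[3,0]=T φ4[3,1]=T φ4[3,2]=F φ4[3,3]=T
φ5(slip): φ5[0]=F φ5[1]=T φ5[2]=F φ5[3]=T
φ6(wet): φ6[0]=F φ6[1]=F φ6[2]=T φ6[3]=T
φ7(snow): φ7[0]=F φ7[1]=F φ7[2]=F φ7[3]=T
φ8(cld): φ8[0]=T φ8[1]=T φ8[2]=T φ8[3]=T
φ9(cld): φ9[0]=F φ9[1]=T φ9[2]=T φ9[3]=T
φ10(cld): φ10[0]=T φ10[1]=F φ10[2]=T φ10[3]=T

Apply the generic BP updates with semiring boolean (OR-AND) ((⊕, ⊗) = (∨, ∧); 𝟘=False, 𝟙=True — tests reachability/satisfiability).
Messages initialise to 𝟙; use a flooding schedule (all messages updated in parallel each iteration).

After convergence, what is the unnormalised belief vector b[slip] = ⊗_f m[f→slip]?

init: all messages = 𝟙 over 4 values
r1 m[φ0→fog] = [T, T, T, F]
r1 m[φ0→wet] = [F, T, T, T]
r1 m[φ1→fog] = [T, T, T, T]
r1 m[φ1→cld] = [T, T, T, T]
r1 m[φ2→rain] = [F, T, T, T]
r1 m[φ2→cld] = [T, T, F, T]
r1 m[φ3→wet] = [T, T, T, T]
r1 m[φ3→ice] = [T, T, T, T]
r1 m[φ3→slip] = [T, T, T, T]
r1 m[φ4→rain] = [T, T, T, T]
r1 m[φ4→snow] = [T, T, T, T]
r1 m[φ5→slip] = [F, T, F, T]
r1 m[φ6→wet] = [F, F, T, T]
r1 m[φ7→snow] = [F, F, F, T]
r1 m[φ8→cld] = [T, T, T, T]
r1 m[φ9→cld] = [F, T, T, T]
r1 m[φ10→cld] = [T, F, T, T]
r1 m[fog→φ0] = [T, T, T, T]
r1 m[fog→φ1] = [T, T, T, T]
r1 m[wet→φ0] = [T, T, T, T]
r1 m[wet→φ3] = [T, T, T, T]
r1 m[wet→φ6] = [T, T, T, T]
r1 m[rain→φ2] = [T, T, T, T]
r1 m[rain→φ4] = [T, T, T, T]
r1 m[ice→φ3] = [T, T, T, T]
r1 m[slip→φ3] = [T, T, T, T]
r1 m[slip→φ5] = [T, T, T, T]
r1 m[snow→φ4] = [T, T, T, T]
r1 m[snow→φ7] = [T, T, T, T]
r1 m[cld→φ1] = [T, T, T, T]
r1 m[cld→φ2] = [T, T, T, T]
r1 m[cld→φ8] = [T, T, T, T]
r1 m[cld→φ9] = [T, T, T, T]
r1 m[cld→φ10] = [T, T, T, T]
r2 m[φ0→fog] = [T, T, T, F]
r2 m[φ0→wet] = [F, T, T, T]
r2 m[φ1→fog] = [T, T, T, T]
r2 m[φ1→cld] = [T, T, T, T]
r2 m[φ2→rain] = [F, T, T, T]
r2 m[φ2→cld] = [T, T, F, T]
r2 m[φ3→wet] = [T, T, T, T]
r2 m[φ3→ice] = [T, T, T, T]
r2 m[φ3→slip] = [T, T, T, T]
r2 m[φ4→rain] = [T, T, T, T]
r2 m[φ4→snow] = [T, T, T, T]
r2 m[φ5→slip] = [F, T, F, T]
r2 m[φ6→wet] = [F, F, T, T]
r2 m[φ7→snow] = [F, F, F, T]
r2 m[φ8→cld] = [T, T, T, T]
r2 m[φ9→cld] = [F, T, T, T]
r2 m[φ10→cld] = [T, F, T, T]
r2 m[fog→φ0] = [T, T, T, T]
r2 m[fog→φ1] = [T, T, T, F]
r2 m[wet→φ0] = [F, F, T, T]
r2 m[wet→φ3] = [F, F, T, T]
r2 m[wet→φ6] = [F, T, T, T]
r2 m[rain→φ2] = [T, T, T, T]
r2 m[rain→φ4] = [F, T, T, T]
r2 m[ice→φ3] = [T, T, T, T]
r2 m[slip→φ3] = [F, T, F, T]
r2 m[slip→φ5] = [T, T, T, T]
r2 m[snow→φ4] = [F, F, F, T]
r2 m[snow→φ7] = [T, T, T, T]
r2 m[cld→φ1] = [F, F, F, T]
r2 m[cld→φ2] = [F, F, T, T]
r2 m[cld→φ8] = [F, F, F, T]
r2 m[cld→φ9] = [T, F, F, T]
r2 m[cld→φ10] = [F, T, F, T]
r3 m[φ0→fog] = [F, T, T, F]
r3 m[φ0→wet] = [F, T, T, T]
r3 m[φ1→fog] = [T, T, T, T]
r3 m[φ1→cld] = [T, T, T, T]
r3 m[φ2→rain] = [F, T, F, T]
r3 m[φ2→cld] = [T, T, F, T]
r3 m[φ3→wet] = [T, T, T, T]
r3 m[φ3→ice] = [T, T, T, T]
r3 m[φ3→slip] = [T, T, T, T]
r3 m[φ4→rain] = [F, T, F, T]
r3 m[φ4→snow] = [T, T, F, T]
r3 m[φ5→slip] = [F, T, F, T]
r3 m[φ6→wet] = [F, F, T, T]
r3 m[φ7→snow] = [F, F, F, T]
r3 m[φ8→cld] = [T, T, T, T]
r3 m[φ9→cld] = [F, T, T, T]
r3 m[φ10→cld] = [T, F, T, T]
r3 m[fog→φ0] = [T, T, T, T]
r3 m[fog→φ1] = [T, T, T, F]
r3 m[wet→φ0] = [F, F, T, T]
r3 m[wet→φ3] = [F, F, T, T]
r3 m[wet→φ6] = [F, T, T, T]
r3 m[rain→φ2] = [T, T, T, T]
r3 m[rain→φ4] = [F, T, T, T]
r3 m[ice→φ3] = [T, T, T, T]
r3 m[slip→φ3] = [F, T, F, T]
r3 m[slip→φ5] = [T, T, T, T]
r3 m[snow→φ4] = [F, F, F, T]
r3 m[snow→φ7] = [T, T, T, T]
r3 m[cld→φ1] = [F, F, F, T]
r3 m[cld→φ2] = [F, F, T, T]
r3 m[cld→φ8] = [F, F, F, T]
r3 m[cld→φ9] = [T, F, F, T]
r3 m[cld→φ10] = [F, T, F, T]
r4 m[φ0→fog] = [F, T, T, F]
r4 m[φ0→wet] = [F, T, T, T]
r4 m[φ1→fog] = [T, T, T, T]
r4 m[φ1→cld] = [T, T, T, T]
r4 m[φ2→rain] = [F, T, F, T]
r4 m[φ2→cld] = [T, T, F, T]
r4 m[φ3→wet] = [T, T, T, T]
r4 m[φ3→ice] = [T, T, T, T]
r4 m[φ3→slip] = [T, T, T, T]
r4 m[φ4→rain] = [F, T, F, T]
r4 m[φ4→snow] = [T, T, F, T]
r4 m[φ5→slip] = [F, T, F, T]
r4 m[φ6→wet] = [F, F, T, T]
r4 m[φ7→snow] = [F, F, F, T]
r4 m[φ8→cld] = [T, T, T, T]
r4 m[φ9→cld] = [F, T, T, T]
r4 m[φ10→cld] = [T, F, T, T]
r4 m[fog→φ0] = [T, T, T, T]
r4 m[fog→φ1] = [F, T, T, F]
r4 m[wet→φ0] = [F, F, T, T]
r4 m[wet→φ3] = [F, F, T, T]
r4 m[wet→φ6] = [F, T, T, T]
r4 m[rain→φ2] = [F, T, F, T]
r4 m[rain→φ4] = [F, T, F, T]
r4 m[ice→φ3] = [T, T, T, T]
r4 m[slip→φ3] = [F, T, F, T]
r4 m[slip→φ5] = [T, T, T, T]
r4 m[snow→φ4] = [F, F, F, T]
r4 m[snow→φ7] = [T, T, F, T]
r4 m[cld→φ1] = [F, F, F, T]
r4 m[cld→φ2] = [F, F, T, T]
r4 m[cld→φ8] = [F, F, F, T]
r4 m[cld→φ9] = [T, F, F, T]
r4 m[cld→φ10] = [F, T, F, T]
r5 m[φ0→fog] = [F, T, T, F]
r5 m[φ0→wet] = [F, T, T, T]
r5 m[φ1→fog] = [T, T, T, T]
r5 m[φ1→cld] = [T, T, T, T]
r5 m[φ2→rain] = [F, T, F, T]
r5 m[φ2→cld] = [T, T, F, T]
r5 m[φ3→wet] = [T, T, T, T]
r5 m[φ3→ice] = [T, T, T, T]
r5 m[φ3→slip] = [T, T, T, T]
r5 m[φ4→rain] = [F, T, F, T]
r5 m[φ4→snow] = [T, T, F, T]
r5 m[φ5→slip] = [F, T, F, T]
r5 m[φ6→wet] = [F, F, T, T]
r5 m[φ7→snow] = [F, F, F, T]
r5 m[φ8→cld] = [T, T, T, T]
r5 m[φ9→cld] = [F, T, T, T]
r5 m[φ10→cld] = [T, F, T, T]
r5 m[fog→φ0] = [T, T, T, T]
r5 m[fog→φ1] = [F, T, T, F]
r5 m[wet→φ0] = [F, F, T, T]
r5 m[wet→φ3] = [F, F, T, T]
r5 m[wet→φ6] = [F, T, T, T]
r5 m[rain→φ2] = [F, T, F, T]
r5 m[rain→φ4] = [F, T, F, T]
r5 m[ice→φ3] = [T, T, T, T]
r5 m[slip→φ3] = [F, T, F, T]
r5 m[slip→φ5] = [T, T, T, T]
r5 m[snow→φ4] = [F, F, F, T]
r5 m[snow→φ7] = [T, T, F, T]
r5 m[cld→φ1] = [F, F, F, T]
r5 m[cld→φ2] = [F, F, T, T]
r5 m[cld→φ8] = [F, F, F, T]
r5 m[cld→φ9] = [T, F, F, T]
r5 m[cld→φ10] = [F, T, F, T]
fixed point reached at round 5
b[slip] = ⊗ incoming = [F, T, F, T]

b[slip] = [F, T, F, T]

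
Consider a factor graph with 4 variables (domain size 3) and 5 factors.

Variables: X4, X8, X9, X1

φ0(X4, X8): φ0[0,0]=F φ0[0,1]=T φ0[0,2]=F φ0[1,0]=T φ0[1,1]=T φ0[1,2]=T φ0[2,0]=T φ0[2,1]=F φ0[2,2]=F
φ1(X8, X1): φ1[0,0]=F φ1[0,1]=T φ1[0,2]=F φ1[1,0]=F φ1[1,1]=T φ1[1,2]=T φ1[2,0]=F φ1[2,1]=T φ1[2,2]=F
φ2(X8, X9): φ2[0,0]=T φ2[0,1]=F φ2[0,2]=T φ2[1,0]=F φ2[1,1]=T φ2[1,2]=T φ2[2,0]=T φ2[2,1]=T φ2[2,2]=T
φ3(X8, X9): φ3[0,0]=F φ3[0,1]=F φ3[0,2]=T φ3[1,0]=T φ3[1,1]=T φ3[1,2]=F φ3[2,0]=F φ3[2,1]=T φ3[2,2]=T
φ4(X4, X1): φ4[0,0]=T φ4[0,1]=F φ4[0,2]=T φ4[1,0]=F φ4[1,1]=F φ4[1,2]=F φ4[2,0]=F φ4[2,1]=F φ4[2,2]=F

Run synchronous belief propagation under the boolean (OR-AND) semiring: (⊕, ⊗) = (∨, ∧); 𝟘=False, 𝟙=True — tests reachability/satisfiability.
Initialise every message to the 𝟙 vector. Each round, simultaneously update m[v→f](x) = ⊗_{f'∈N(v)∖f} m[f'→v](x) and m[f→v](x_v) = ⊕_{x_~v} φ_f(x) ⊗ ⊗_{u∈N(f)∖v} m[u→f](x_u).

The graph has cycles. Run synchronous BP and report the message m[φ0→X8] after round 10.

init: all messages = 𝟙 over 3 values
r1 m[φ0→X4] = [T, T, T]
r1 m[φ0→X8] = [T, T, T]
r1 m[φ1→X8] = [T, T, T]
r1 m[φ1→X1] = [F, T, T]
r1 m[φ2→X8] = [T, T, T]
r1 m[φ2→X9] = [T, T, T]
r1 m[φ3→X8] = [T, T, T]
r1 m[φ3→X9] = [T, T, T]
r1 m[φ4→X4] = [T, F, F]
r1 m[φ4→X1] = [T, F, T]
r1 m[X4→φ0] = [T, T, T]
r1 m[X4→φ4] = [T, T, T]
r1 m[X8→φ0] = [T, T, T]
r1 m[X8→φ1] = [T, T, T]
r1 m[X8→φ2] = [T, T, T]
r1 m[X8→φ3] = [T, T, T]
r1 m[X9→φ2] = [T, T, T]
r1 m[X9→φ3] = [T, T, T]
r1 m[X1→φ1] = [T, T, T]
r1 m[X1→φ4] = [T, T, T]
r2 m[φ0→X4] = [T, T, T]
r2 m[φ0→X8] = [T, T, T]
r2 m[φ1→X8] = [T, T, T]
r2 m[φ1→X1] = [F, T, T]
r2 m[φ2→X8] = [T, T, T]
r2 m[φ2→X9] = [T, T, T]
r2 m[φ3→X8] = [T, T, T]
r2 m[φ3→X9] = [T, T, T]
r2 m[φ4→X4] = [T, F, F]
r2 m[φ4→X1] = [T, F, T]
r2 m[X4→φ0] = [T, F, F]
r2 m[X4→φ4] = [T, T, T]
r2 m[X8→φ0] = [T, T, T]
r2 m[X8→φ1] = [T, T, T]
r2 m[X8→φ2] = [T, T, T]
r2 m[X8→φ3] = [T, T, T]
r2 m[X9→φ2] = [T, T, T]
r2 m[X9→φ3] = [T, T, T]
r2 m[X1→φ1] = [T, F, T]
r2 m[X1→φ4] = [F, T, T]
r3 m[φ0→X4] = [T, T, T]
r3 m[φ0→X8] = [F, T, F]
r3 m[φ1→X8] = [F, T, F]
r3 m[φ1→X1] = [F, T, T]
r3 m[φ2→X8] = [T, T, T]
r3 m[φ2→X9] = [T, T, T]
r3 m[φ3→X8] = [T, T, T]
r3 m[φ3→X9] = [T, T, T]
r3 m[φ4→X4] = [T, F, F]
r3 m[φ4→X1] = [T, F, T]
r3 m[X4→φ0] = [T, F, F]
r3 m[X4→φ4] = [T, T, T]
r3 m[X8→φ0] = [T, T, T]
r3 m[X8→φ1] = [T, T, T]
r3 m[X8→φ2] = [T, T, T]
r3 m[X8→φ3] = [T, T, T]
r3 m[X9→φ2] = [T, T, T]
r3 m[X9→φ3] = [T, T, T]
r3 m[X1→φ1] = [T, F, T]
r3 m[X1→φ4] = [F, T, T]
r4 m[φ0→X4] = [T, T, T]
r4 m[φ0→X8] = [F, T, F]
r4 m[φ1→X8] = [F, T, F]
r4 m[φ1→X1] = [F, T, T]
r4 m[φ2→X8] = [T, T, T]
r4 m[φ2→X9] = [T, T, T]
r4 m[φ3→X8] = [T, T, T]
r4 m[φ3→X9] = [T, T, T]
r4 m[φ4→X4] = [T, F, F]
r4 m[φ4→X1] = [T, F, T]
r4 m[X4→φ0] = [T, F, F]
r4 m[X4→φ4] = [T, T, T]
r4 m[X8→φ0] = [F, T, F]
r4 m[X8→φ1] = [F, T, F]
r4 m[X8→φ2] = [F, T, F]
r4 m[X8→φ3] = [F, T, F]
r4 m[X9→φ2] = [T, T, T]
r4 m[X9→φ3] = [T, T, T]
r4 m[X1→φ1] = [T, F, T]
r4 m[X1→φ4] = [F, T, T]
r5 m[φ0→X4] = [T, T, F]
r5 m[φ0→X8] = [F, T, F]
r5 m[φ1→X8] = [F, T, F]
r5 m[φ1→X1] = [F, T, T]
r5 m[φ2→X8] = [T, T, T]
r5 m[φ2→X9] = [F, T, T]
r5 m[φ3→X8] = [T, T, T]
r5 m[φ3→X9] = [T, T, F]
r5 m[φ4→X4] = [T, F, F]
r5 m[φ4→X1] = [T, F, T]
r5 m[X4→φ0] = [T, F, F]
r5 m[X4→φ4] = [T, T, T]
r5 m[X8→φ0] = [F, T, F]
r5 m[X8→φ1] = [F, T, F]
r5 m[X8→φ2] = [F, T, F]
r5 m[X8→φ3] = [F, T, F]
r5 m[X9→φ2] = [T, T, T]
r5 m[X9→φ3] = [T, T, T]
r5 m[X1→φ1] = [T, F, T]
r5 m[X1→φ4] = [F, T, T]
r6 m[φ0→X4] = [T, T, F]
r6 m[φ0→X8] = [F, T, F]
r6 m[φ1→X8] = [F, T, F]
r6 m[φ1→X1] = [F, T, T]
r6 m[φ2→X8] = [T, T, T]
r6 m[φ2→X9] = [F, T, T]
r6 m[φ3→X8] = [T, T, T]
r6 m[φ3→X9] = [T, T, F]
r6 m[φ4→X4] = [T, F, F]
r6 m[φ4→X1] = [T, F, T]
r6 m[X4→φ0] = [T, F, F]
r6 m[X4→φ4] = [T, T, F]
r6 m[X8→φ0] = [F, T, F]
r6 m[X8→φ1] = [F, T, F]
r6 m[X8→φ2] = [F, T, F]
r6 m[X8→φ3] = [F, T, F]
r6 m[X9→φ2] = [T, T, F]
r6 m[X9→φ3] = [F, T, T]
r6 m[X1→φ1] = [T, F, T]
r6 m[X1→φ4] = [F, T, T]
r7 m[φ0→X4] = [T, T, F]
r7 m[φ0→X8] = [F, T, F]
r7 m[φ1→X8] = [F, T, F]
r7 m[φ1→X1] = [F, T, T]
r7 m[φ2→X8] = [T, T, T]
r7 m[φ2→X9] = [F, T, T]
r7 m[φ3→X8] = [T, T, T]
r7 m[φ3→X9] = [T, T, F]
r7 m[φ4→X4] = [T, F, F]
r7 m[φ4→X1] = [T, F, T]
r7 m[X4→φ0] = [T, F, F]
r7 m[X4→φ4] = [T, T, F]
r7 m[X8→φ0] = [F, T, F]
r7 m[X8→φ1] = [F, T, F]
r7 m[X8→φ2] = [F, T, F]
r7 m[X8→φ3] = [F, T, F]
r7 m[X9→φ2] = [T, T, F]
r7 m[X9→φ3] = [F, T, T]
r7 m[X1→φ1] = [T, F, T]
r7 m[X1→φ4] = [F, T, T]
r8 m[φ0→X4] = [T, T, F]
r8 m[φ0→X8] = [F, T, F]
r8 m[φ1→X8] = [F, T, F]
r8 m[φ1→X1] = [F, T, T]
r8 m[φ2→X8] = [T, T, T]
r8 m[φ2→X9] = [F, T, T]
r8 m[φ3→X8] = [T, T, T]
r8 m[φ3→X9] = [T, T, F]
r8 m[φ4→X4] = [T, F, F]
r8 m[φ4→X1] = [T, F, T]
r8 m[X4→φ0] = [T, F, F]
r8 m[X4→φ4] = [T, T, F]
r8 m[X8→φ0] = [F, T, F]
r8 m[X8→φ1] = [F, T, F]
r8 m[X8→φ2] = [F, T, F]
r8 m[X8→φ3] = [F, T, F]
r8 m[X9→φ2] = [T, T, F]
r8 m[X9→φ3] = [F, T, T]
r8 m[X1→φ1] = [T, F, T]
r8 m[X1→φ4] = [F, T, T]
r9 m[φ0→X4] = [T, T, F]
r9 m[φ0→X8] = [F, T, F]
r9 m[φ1→X8] = [F, T, F]
r9 m[φ1→X1] = [F, T, T]
r9 m[φ2→X8] = [T, T, T]
r9 m[φ2→X9] = [F, T, T]
r9 m[φ3→X8] = [T, T, T]
r9 m[φ3→X9] = [T, T, F]
r9 m[φ4→X4] = [T, F, F]
r9 m[φ4→X1] = [T, F, T]
r9 m[X4→φ0] = [T, F, F]
r9 m[X4→φ4] = [T, T, F]
r9 m[X8→φ0] = [F, T, F]
r9 m[X8→φ1] = [F, T, F]
r9 m[X8→φ2] = [F, T, F]
r9 m[X8→φ3] = [F, T, F]
r9 m[X9→φ2] = [T, T, F]
r9 m[X9→φ3] = [F, T, T]
r9 m[X1→φ1] = [T, F, T]
r9 m[X1→φ4] = [F, T, T]
r10 m[φ0→X4] = [T, T, F]
r10 m[φ0→X8] = [F, T, F]
r10 m[φ1→X8] = [F, T, F]
r10 m[φ1→X1] = [F, T, T]
r10 m[φ2→X8] = [T, T, T]
r10 m[φ2→X9] = [F, T, T]
r10 m[φ3→X8] = [T, T, T]
r10 m[φ3→X9] = [T, T, F]
r10 m[φ4→X4] = [T, F, F]
r10 m[φ4→X1] = [T, F, T]
r10 m[X4→φ0] = [T, F, F]
r10 m[X4→φ4] = [T, T, F]
r10 m[X8→φ0] = [F, T, F]
r10 m[X8→φ1] = [F, T, F]
r10 m[X8→φ2] = [F, T, F]
r10 m[X8→φ3] = [F, T, F]
r10 m[X9→φ2] = [T, T, F]
r10 m[X9→φ3] = [F, T, T]
r10 m[X1→φ1] = [T, F, T]
r10 m[X1→φ4] = [F, T, T]
fixed point reached at round 7

message @ round 10 = [F, T, F]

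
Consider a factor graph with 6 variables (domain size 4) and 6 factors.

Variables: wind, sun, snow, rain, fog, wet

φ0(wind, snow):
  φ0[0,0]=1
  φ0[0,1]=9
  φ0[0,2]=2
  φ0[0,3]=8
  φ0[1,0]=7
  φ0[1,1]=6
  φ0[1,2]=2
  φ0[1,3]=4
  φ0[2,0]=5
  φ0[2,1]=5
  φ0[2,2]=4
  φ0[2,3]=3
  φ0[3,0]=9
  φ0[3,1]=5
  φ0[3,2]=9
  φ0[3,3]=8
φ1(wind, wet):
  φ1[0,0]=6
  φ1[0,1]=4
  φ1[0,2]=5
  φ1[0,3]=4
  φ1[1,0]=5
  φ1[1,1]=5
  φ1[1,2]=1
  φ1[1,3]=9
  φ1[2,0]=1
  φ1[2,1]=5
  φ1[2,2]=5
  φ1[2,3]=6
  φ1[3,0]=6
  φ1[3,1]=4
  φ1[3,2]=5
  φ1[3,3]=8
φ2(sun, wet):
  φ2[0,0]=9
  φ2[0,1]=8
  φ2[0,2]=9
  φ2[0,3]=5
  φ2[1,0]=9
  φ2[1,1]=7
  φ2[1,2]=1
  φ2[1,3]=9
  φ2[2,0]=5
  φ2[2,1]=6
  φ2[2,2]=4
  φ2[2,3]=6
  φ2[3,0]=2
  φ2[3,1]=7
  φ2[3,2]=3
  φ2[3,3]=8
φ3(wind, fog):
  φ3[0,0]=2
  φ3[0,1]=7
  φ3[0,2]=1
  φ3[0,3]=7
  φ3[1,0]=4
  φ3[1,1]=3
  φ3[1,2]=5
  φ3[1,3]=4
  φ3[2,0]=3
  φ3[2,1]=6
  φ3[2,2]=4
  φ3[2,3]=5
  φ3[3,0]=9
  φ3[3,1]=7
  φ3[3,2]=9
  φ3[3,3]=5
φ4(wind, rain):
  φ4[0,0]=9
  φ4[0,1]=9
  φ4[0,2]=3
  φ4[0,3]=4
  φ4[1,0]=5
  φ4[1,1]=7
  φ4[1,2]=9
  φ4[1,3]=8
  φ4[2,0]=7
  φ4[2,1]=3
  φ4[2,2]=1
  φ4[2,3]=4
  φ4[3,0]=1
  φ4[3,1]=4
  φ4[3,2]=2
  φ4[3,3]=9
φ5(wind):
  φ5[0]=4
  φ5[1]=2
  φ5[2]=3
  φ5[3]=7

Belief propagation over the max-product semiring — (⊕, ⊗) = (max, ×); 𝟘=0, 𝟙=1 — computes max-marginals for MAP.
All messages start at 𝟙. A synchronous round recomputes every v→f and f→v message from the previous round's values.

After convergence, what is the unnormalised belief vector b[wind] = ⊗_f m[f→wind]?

init: all messages = 𝟙 over 4 values
r1 m[φ0→wind] = [9, 7, 5, 9]
r1 m[φ0→snow] = [9, 9, 9, 8]
r1 m[φ1→wind] = [6, 9, 6, 8]
r1 m[φ1→wet] = [6, 5, 5, 9]
r1 m[φ2→sun] = [9, 9, 6, 8]
r1 m[φ2→wet] = [9, 8, 9, 9]
r1 m[φ3→wind] = [7, 5, 6, 9]
r1 m[φ3→fog] = [9, 7, 9, 7]
r1 m[φ4→wind] = [9, 9, 7, 9]
r1 m[φ4→rain] = [9, 9, 9, 9]
r1 m[φ5→wind] = [4, 2, 3, 7]
r1 m[wind→φ0] = [1, 1, 1, 1]
r1 m[wind→φ1] = [1, 1, 1, 1]
r1 m[wind→φ3] = [1, 1, 1, 1]
r1 m[wind→φ4] = [1, 1, 1, 1]
r1 m[wind→φ5] = [1, 1, 1, 1]
r1 m[sun→φ2] = [1, 1, 1, 1]
r1 m[snow→φ0] = [1, 1, 1, 1]
r1 m[rain→φ4] = [1, 1, 1, 1]
r1 m[fog→φ3] = [1, 1, 1, 1]
r1 m[wet→φ1] = [1, 1, 1, 1]
r1 m[wet→φ2] = [1, 1, 1, 1]
r2 m[φ0→wind] = [9, 7, 5, 9]
r2 m[φ0→snow] = [9, 9, 9, 8]
r2 m[φ1→wind] = [6, 9, 6, 8]
r2 m[φ1→wet] = [6, 5, 5, 9]
r2 m[φ2→sun] = [9, 9, 6, 8]
r2 m[φ2→wet] = [9, 8, 9, 9]
r2 m[φ3→wind] = [7, 5, 6, 9]
r2 m[φ3→fog] = [9, 7, 9, 7]
r2 m[φ4→wind] = [9, 9, 7, 9]
r2 m[φ4→rain] = [9, 9, 9, 9]
r2 m[φ5→wind] = [4, 2, 3, 7]
r2 m[wind→φ0] = [1512, 810, 756, 4536]
r2 m[wind→φ1] = [2268, 630, 630, 5103]
r2 m[wind→φ3] = [1944, 1134, 630, 4536]
r2 m[wind→φ4] = [1512, 630, 540, 4536]
r2 m[wind→φ5] = [3402, 2835, 1260, 5832]
r2 m[sun→φ2] = [1, 1, 1, 1]
r2 m[snow→φ0] = [1, 1, 1, 1]
r2 m[rain→φ4] = [1, 1, 1, 1]
r2 m[fog→φ3] = [1, 1, 1, 1]
r2 m[wet→φ1] = [9, 8, 9, 9]
r2 m[wet→φ2] = [6, 5, 5, 9]
r3 m[φ0→wind] = [9, 7, 5, 9]
r3 m[φ0→snow] = [40824, 22680, 40824, 36288]
r3 m[φ1→wind] = [54, 81, 54, 72]
r3 m[φ1→wet] = [30618, 20412, 25515, 40824]
r3 m[φ2→sun] = [54, 81, 54, 72]
r3 m[φ2→wet] = [9, 8, 9, 9]
r3 m[φ3→wind] = [7, 5, 6, 9]
r3 m[φ3→fog] = [40824, 31752, 40824, 22680]
r3 m[φ4→wind] = [9, 9, 7, 9]
r3 m[φ4→rain] = [13608, 18144, 9072, 40824]
r3 m[φ5→wind] = [4, 2, 3, 7]
r3 m[wind→φ0] = [1512, 810, 756, 4536]
r3 m[wind→φ1] = [2268, 630, 630, 5103]
r3 m[wind→φ3] = [1944, 1134, 630, 4536]
r3 m[wind→φ4] = [1512, 630, 540, 4536]
r3 m[wind→φ5] = [3402, 2835, 1260, 5832]
r3 m[sun→φ2] = [1, 1, 1, 1]
r3 m[snow→φ0] = [1, 1, 1, 1]
r3 m[rain→φ4] = [1, 1, 1, 1]
r3 m[fog→φ3] = [1, 1, 1, 1]
r3 m[wet→φ1] = [9, 8, 9, 9]
r3 m[wet→φ2] = [6, 5, 5, 9]
r4 m[φ0→wind] = [9, 7, 5, 9]
r4 m[φ0→snow] = [40824, 22680, 40824, 36288]
r4 m[φ1→wind] = [54, 81, 54, 72]
r4 m[φ1→wet] = [30618, 20412, 25515, 40824]
r4 m[φ2→sun] = [54, 81, 54, 72]
r4 m[φ2→wet] = [9, 8, 9, 9]
r4 m[φ3→wind] = [7, 5, 6, 9]
r4 m[φ3→fog] = [40824, 31752, 40824, 22680]
r4 m[φ4→wind] = [9, 9, 7, 9]
r4 m[φ4→rain] = [13608, 18144, 9072, 40824]
r4 m[φ5→wind] = [4, 2, 3, 7]
r4 m[wind→φ0] = [13608, 7290, 6804, 40824]
r4 m[wind→φ1] = [2268, 630, 630, 5103]
r4 m[wind→φ3] = [17496, 10206, 5670, 40824]
r4 m[wind→φ4] = [13608, 5670, 4860, 40824]
r4 m[wind→φ5] = [30618, 25515, 11340, 52488]
r4 m[sun→φ2] = [1, 1, 1, 1]
r4 m[snow→φ0] = [1, 1, 1, 1]
r4 m[rain→φ4] = [1, 1, 1, 1]
r4 m[fog→φ3] = [1, 1, 1, 1]
r4 m[wet→φ1] = [9, 8, 9, 9]
r4 m[wet→φ2] = [30618, 20412, 25515, 40824]
r5 m[φ0→wind] = [9, 7, 5, 9]
r5 m[φ0→snow] = [367416, 204120, 367416, 326592]
r5 m[φ1→wind] = [54, 81, 54, 72]
r5 m[φ1→wet] = [30618, 20412, 25515, 40824]
r5 m[φ2→sun] = [275562, 367416, 244944, 326592]
r5 m[φ2→wet] = [9, 8, 9, 9]
r5 m[φ3→wind] = [7, 5, 6, 9]
r5 m[φ3→fog] = [367416, 285768, 367416, 204120]
r5 m[φ4→wind] = [9, 9, 7, 9]
r5 m[φ4→rain] = [122472, 163296, 81648, 367416]
r5 m[φ5→wind] = [4, 2, 3, 7]
r5 m[wind→φ0] = [13608, 7290, 6804, 40824]
r5 m[wind→φ1] = [2268, 630, 630, 5103]
r5 m[wind→φ3] = [17496, 10206, 5670, 40824]
r5 m[wind→φ4] = [13608, 5670, 4860, 40824]
r5 m[wind→φ5] = [30618, 25515, 11340, 52488]
r5 m[sun→φ2] = [1, 1, 1, 1]
r5 m[snow→φ0] = [1, 1, 1, 1]
r5 m[rain→φ4] = [1, 1, 1, 1]
r5 m[fog→φ3] = [1, 1, 1, 1]
r5 m[wet→φ1] = [9, 8, 9, 9]
r5 m[wet→φ2] = [30618, 20412, 25515, 40824]
r6 m[φ0→wind] = [9, 7, 5, 9]
r6 m[φ0→snow] = [367416, 204120, 367416, 326592]
r6 m[φ1→wind] = [54, 81, 54, 72]
r6 m[φ1→wet] = [30618, 20412, 25515, 40824]
r6 m[φ2→sun] = [275562, 367416, 244944, 326592]
r6 m[φ2→wet] = [9, 8, 9, 9]
r6 m[φ3→wind] = [7, 5, 6, 9]
r6 m[φ3→fog] = [367416, 285768, 367416, 204120]
r6 m[φ4→wind] = [9, 9, 7, 9]
r6 m[φ4→rain] = [122472, 163296, 81648, 367416]
r6 m[φ5→wind] = [4, 2, 3, 7]
r6 m[wind→φ0] = [13608, 7290, 6804, 40824]
r6 m[wind→φ1] = [2268, 630, 630, 5103]
r6 m[wind→φ3] = [17496, 10206, 5670, 40824]
r6 m[wind→φ4] = [13608, 5670, 4860, 40824]
r6 m[wind→φ5] = [30618, 25515, 11340, 52488]
r6 m[sun→φ2] = [1, 1, 1, 1]
r6 m[snow→φ0] = [1, 1, 1, 1]
r6 m[rain→φ4] = [1, 1, 1, 1]
r6 m[fog→φ3] = [1, 1, 1, 1]
r6 m[wet→φ1] = [9, 8, 9, 9]
r6 m[wet→φ2] = [30618, 20412, 25515, 40824]
fixed point reached at round 6
b[wind] = ⊗ incoming = [122472, 51030, 34020, 367416]

b[wind] = [122472, 51030, 34020, 367416]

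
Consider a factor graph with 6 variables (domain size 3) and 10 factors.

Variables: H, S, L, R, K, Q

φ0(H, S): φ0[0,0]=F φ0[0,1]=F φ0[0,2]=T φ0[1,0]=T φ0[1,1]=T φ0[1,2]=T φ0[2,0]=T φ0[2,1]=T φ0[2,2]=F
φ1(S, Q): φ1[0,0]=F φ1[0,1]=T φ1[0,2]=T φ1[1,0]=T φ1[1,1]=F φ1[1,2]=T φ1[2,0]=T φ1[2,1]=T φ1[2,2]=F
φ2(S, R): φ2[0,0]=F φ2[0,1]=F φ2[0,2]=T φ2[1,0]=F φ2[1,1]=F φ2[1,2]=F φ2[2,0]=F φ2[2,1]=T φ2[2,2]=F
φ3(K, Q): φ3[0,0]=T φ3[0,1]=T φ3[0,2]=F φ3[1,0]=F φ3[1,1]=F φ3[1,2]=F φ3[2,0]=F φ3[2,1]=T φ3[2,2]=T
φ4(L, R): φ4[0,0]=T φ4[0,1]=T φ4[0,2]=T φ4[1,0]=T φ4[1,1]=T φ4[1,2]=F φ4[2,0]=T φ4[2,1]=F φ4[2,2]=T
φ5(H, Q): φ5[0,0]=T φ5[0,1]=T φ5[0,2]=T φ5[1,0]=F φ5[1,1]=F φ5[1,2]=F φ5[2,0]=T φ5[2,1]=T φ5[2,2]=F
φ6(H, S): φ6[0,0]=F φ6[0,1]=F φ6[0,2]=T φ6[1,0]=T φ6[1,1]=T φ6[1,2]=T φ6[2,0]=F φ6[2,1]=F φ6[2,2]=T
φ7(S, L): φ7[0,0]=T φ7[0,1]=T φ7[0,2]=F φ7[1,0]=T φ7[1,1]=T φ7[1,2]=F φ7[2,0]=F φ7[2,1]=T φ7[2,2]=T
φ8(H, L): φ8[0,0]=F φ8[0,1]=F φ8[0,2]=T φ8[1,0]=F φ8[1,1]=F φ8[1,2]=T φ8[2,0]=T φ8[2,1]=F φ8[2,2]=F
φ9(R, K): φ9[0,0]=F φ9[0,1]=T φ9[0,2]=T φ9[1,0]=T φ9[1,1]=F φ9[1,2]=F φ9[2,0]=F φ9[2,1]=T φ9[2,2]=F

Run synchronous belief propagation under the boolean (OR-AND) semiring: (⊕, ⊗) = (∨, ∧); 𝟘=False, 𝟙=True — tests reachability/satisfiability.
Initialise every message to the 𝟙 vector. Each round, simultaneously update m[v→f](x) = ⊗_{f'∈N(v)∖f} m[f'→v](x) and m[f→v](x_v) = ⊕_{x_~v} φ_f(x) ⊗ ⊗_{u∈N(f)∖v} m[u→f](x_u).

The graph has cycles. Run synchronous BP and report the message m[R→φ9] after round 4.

message @ round 4 = [F, T, T]

init: all messages = 𝟙 over 3 values
r1 m[φ0→H] = [T, T, T]
r1 m[φ0→S] = [T, T, T]
r1 m[φ1→S] = [T, T, T]
r1 m[φ1→Q] = [T, T, T]
r1 m[φ2→S] = [T, F, T]
r1 m[φ2→R] = [F, T, T]
r1 m[φ3→K] = [T, F, T]
r1 m[φ3→Q] = [T, T, T]
r1 m[φ4→L] = [T, T, T]
r1 m[φ4→R] = [T, T, T]
r1 m[φ5→H] = [T, F, T]
r1 m[φ5→Q] = [T, T, T]
r1 m[φ6→H] = [T, T, T]
r1 m[φ6→S] = [T, T, T]
r1 m[φ7→S] = [T, T, T]
r1 m[φ7→L] = [T, T, T]
r1 m[φ8→H] = [T, T, T]
r1 m[φ8→L] = [T, F, T]
r1 m[φ9→R] = [T, T, T]
r1 m[φ9→K] = [T, T, T]
r1 m[H→φ0] = [T, T, T]
r1 m[H→φ5] = [T, T, T]
r1 m[H→φ6] = [T, T, T]
r1 m[H→φ8] = [T, T, T]
r1 m[S→φ0] = [T, T, T]
r1 m[S→φ1] = [T, T, T]
r1 m[S→φ2] = [T, T, T]
r1 m[S→φ6] = [T, T, T]
r1 m[S→φ7] = [T, T, T]
r1 m[L→φ4] = [T, T, T]
r1 m[L→φ7] = [T, T, T]
r1 m[L→φ8] = [T, T, T]
r1 m[R→φ2] = [T, T, T]
r1 m[R→φ4] = [T, T, T]
r1 m[R→φ9] = [T, T, T]
r1 m[K→φ3] = [T, T, T]
r1 m[K→φ9] = [T, T, T]
r1 m[Q→φ1] = [T, T, T]
r1 m[Q→φ3] = [T, T, T]
r1 m[Q→φ5] = [T, T, T]
r2 m[φ0→H] = [T, T, T]
r2 m[φ0→S] = [T, T, T]
r2 m[φ1→S] = [T, T, T]
r2 m[φ1→Q] = [T, T, T]
r2 m[φ2→S] = [T, F, T]
r2 m[φ2→R] = [F, T, T]
r2 m[φ3→K] = [T, F, T]
r2 m[φ3→Q] = [T, T, T]
r2 m[φ4→L] = [T, T, T]
r2 m[φ4→R] = [T, T, T]
r2 m[φ5→H] = [T, F, T]
r2 m[φ5→Q] = [T, T, T]
r2 m[φ6→H] = [T, T, T]
r2 m[φ6→S] = [T, T, T]
r2 m[φ7→S] = [T, T, T]
r2 m[φ7→L] = [T, T, T]
r2 m[φ8→H] = [T, T, T]
r2 m[φ8→L] = [T, F, T]
r2 m[φ9→R] = [T, T, T]
r2 m[φ9→K] = [T, T, T]
r2 m[H→φ0] = [T, F, T]
r2 m[H→φ5] = [T, T, T]
r2 m[H→φ6] = [T, F, T]
r2 m[H→φ8] = [T, F, T]
r2 m[S→φ0] = [T, F, T]
r2 m[S→φ1] = [T, F, T]
r2 m[S→φ2] = [T, T, T]
r2 m[S→φ6] = [T, F, T]
r2 m[S→φ7] = [T, F, T]
r2 m[L→φ4] = [T, F, T]
r2 m[L→φ7] = [T, F, T]
r2 m[L→φ8] = [T, T, T]
r2 m[R→φ2] = [T, T, T]
r2 m[R→φ4] = [F, T, T]
r2 m[R→φ9] = [F, T, T]
r2 m[K→φ3] = [T, T, T]
r2 m[K→φ9] = [T, F, T]
r2 m[Q→φ1] = [T, T, T]
r2 m[Q→φ3] = [T, T, T]
r2 m[Q→φ5] = [T, T, T]
r3 m[φ0→H] = [T, T, T]
r3 m[φ0→S] = [T, T, T]
r3 m[φ1→S] = [T, T, T]
r3 m[φ1→Q] = [T, T, T]
r3 m[φ2→S] = [T, F, T]
r3 m[φ2→R] = [F, T, T]
r3 m[φ3→K] = [T, F, T]
r3 m[φ3→Q] = [T, T, T]
r3 m[φ4→L] = [T, T, T]
r3 m[φ4→R] = [T, T, T]
r3 m[φ5→H] = [T, F, T]
r3 m[φ5→Q] = [T, T, T]
r3 m[φ6→H] = [T, T, T]
r3 m[φ6→S] = [F, F, T]
r3 m[φ7→S] = [T, T, T]
r3 m[φ7→L] = [T, T, T]
r3 m[φ8→H] = [T, T, T]
r3 m[φ8→L] = [T, F, T]
r3 m[φ9→R] = [T, T, F]
r3 m[φ9→K] = [T, T, F]
r3 m[H→φ0] = [T, F, T]
r3 m[H→φ5] = [T, T, T]
r3 m[H→φ6] = [T, F, T]
r3 m[H→φ8] = [T, F, T]
r3 m[S→φ0] = [T, F, T]
r3 m[S→φ1] = [T, F, T]
r3 m[S→φ2] = [T, T, T]
r3 m[S→φ6] = [T, F, T]
r3 m[S→φ7] = [T, F, T]
r3 m[L→φ4] = [T, F, T]
r3 m[L→φ7] = [T, F, T]
r3 m[L→φ8] = [T, T, T]
r3 m[R→φ2] = [T, T, T]
r3 m[R→φ4] = [F, T, T]
r3 m[R→φ9] = [F, T, T]
r3 m[K→φ3] = [T, T, T]
r3 m[K→φ9] = [T, F, T]
r3 m[Q→φ1] = [T, T, T]
r3 m[Q→φ3] = [T, T, T]
r3 m[Q→φ5] = [T, T, T]
r4 m[φ0→H] = [T, T, T]
r4 m[φ0→S] = [T, T, T]
r4 m[φ1→S] = [T, T, T]
r4 m[φ1→Q] = [T, T, T]
r4 m[φ2→S] = [T, F, T]
r4 m[φ2→R] = [F, T, T]
r4 m[φ3→K] = [T, F, T]
r4 m[φ3→Q] = [T, T, T]
r4 m[φ4→L] = [T, T, T]
r4 m[φ4→R] = [T, T, T]
r4 m[φ5→H] = [T, F, T]
r4 m[φ5→Q] = [T, T, T]
r4 m[φ6→H] = [T, T, T]
r4 m[φ6→S] = [F, F, T]
r4 m[φ7→S] = [T, T, T]
r4 m[φ7→L] = [T, T, T]
r4 m[φ8→H] = [T, T, T]
r4 m[φ8→L] = [T, F, T]
r4 m[φ9→R] = [T, T, F]
r4 m[φ9→K] = [T, T, F]
r4 m[H→φ0] = [T, F, T]
r4 m[H→φ5] = [T, T, T]
r4 m[H→φ6] = [T, F, T]
r4 m[H→φ8] = [T, F, T]
r4 m[S→φ0] = [F, F, T]
r4 m[S→φ1] = [F, F, T]
r4 m[S→φ2] = [F, F, T]
r4 m[S→φ6] = [T, F, T]
r4 m[S→φ7] = [F, F, T]
r4 m[L→φ4] = [T, F, T]
r4 m[L→φ7] = [T, F, T]
r4 m[L→φ8] = [T, T, T]
r4 m[R→φ2] = [T, T, F]
r4 m[R→φ4] = [F, T, F]
r4 m[R→φ9] = [F, T, T]
r4 m[K→φ3] = [T, T, F]
r4 m[K→φ9] = [T, F, T]
r4 m[Q→φ1] = [T, T, T]
r4 m[Q→φ3] = [T, T, T]
r4 m[Q→φ5] = [T, T, T]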